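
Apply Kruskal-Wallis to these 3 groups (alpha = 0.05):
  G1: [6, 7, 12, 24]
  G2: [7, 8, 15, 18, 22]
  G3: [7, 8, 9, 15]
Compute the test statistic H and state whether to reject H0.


Step 1: Combine all N = 13 observations and assign midranks.
sorted (value, group, rank): (6,G1,1), (7,G1,3), (7,G2,3), (7,G3,3), (8,G2,5.5), (8,G3,5.5), (9,G3,7), (12,G1,8), (15,G2,9.5), (15,G3,9.5), (18,G2,11), (22,G2,12), (24,G1,13)
Step 2: Sum ranks within each group.
R_1 = 25 (n_1 = 4)
R_2 = 41 (n_2 = 5)
R_3 = 25 (n_3 = 4)
Step 3: H = 12/(N(N+1)) * sum(R_i^2/n_i) - 3(N+1)
     = 12/(13*14) * (25^2/4 + 41^2/5 + 25^2/4) - 3*14
     = 0.065934 * 648.7 - 42
     = 0.771429.
Step 4: Ties present; correction factor C = 1 - 36/(13^3 - 13) = 0.983516. Corrected H = 0.771429 / 0.983516 = 0.784358.
Step 5: Under H0, H ~ chi^2(2); p-value = 0.675583.
Step 6: alpha = 0.05. fail to reject H0.

H = 0.7844, df = 2, p = 0.675583, fail to reject H0.


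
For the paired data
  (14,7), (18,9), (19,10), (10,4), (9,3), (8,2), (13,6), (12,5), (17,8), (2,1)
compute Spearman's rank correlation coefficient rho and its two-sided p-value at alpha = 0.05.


Step 1: Rank x and y separately (midranks; no ties here).
rank(x): 14->7, 18->9, 19->10, 10->4, 9->3, 8->2, 13->6, 12->5, 17->8, 2->1
rank(y): 7->7, 9->9, 10->10, 4->4, 3->3, 2->2, 6->6, 5->5, 8->8, 1->1
Step 2: d_i = R_x(i) - R_y(i); compute d_i^2.
  (7-7)^2=0, (9-9)^2=0, (10-10)^2=0, (4-4)^2=0, (3-3)^2=0, (2-2)^2=0, (6-6)^2=0, (5-5)^2=0, (8-8)^2=0, (1-1)^2=0
sum(d^2) = 0.
Step 3: rho = 1 - 6*0 / (10*(10^2 - 1)) = 1 - 0/990 = 1.000000.
Step 5: Two-sided p-value from the t-distribution with 8 df = 0.000000.
Step 6: alpha = 0.05. reject H0.

rho = 1.0000, p = 0.000000, reject H0 at alpha = 0.05.


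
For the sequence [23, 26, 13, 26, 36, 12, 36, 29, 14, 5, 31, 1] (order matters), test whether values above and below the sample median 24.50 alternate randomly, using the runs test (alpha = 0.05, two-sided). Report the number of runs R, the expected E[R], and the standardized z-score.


Step 1: Compute median = 24.50; label A = above, B = below.
Labels in order: BABAABAABBAB  (n_A = 6, n_B = 6)
Step 2: Count runs R = 9.
Step 3: Under H0 (random ordering), E[R] = 2*n_A*n_B/(n_A+n_B) + 1 = 2*6*6/12 + 1 = 7.0000.
        Var[R] = 2*n_A*n_B*(2*n_A*n_B - n_A - n_B) / ((n_A+n_B)^2 * (n_A+n_B-1)) = 4320/1584 = 2.7273.
        SD[R] = 1.6514.
Step 4: Continuity-corrected z = (R - 0.5 - E[R]) / SD[R] = (9 - 0.5 - 7.0000) / 1.6514 = 0.9083.
Step 5: Two-sided p-value via normal approximation = 2*(1 - Phi(|z|)) = 0.363722.
Step 6: alpha = 0.05. fail to reject H0.

R = 9, z = 0.9083, p = 0.363722, fail to reject H0.


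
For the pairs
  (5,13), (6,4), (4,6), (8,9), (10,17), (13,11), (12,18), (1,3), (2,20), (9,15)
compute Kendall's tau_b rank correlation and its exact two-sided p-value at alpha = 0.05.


Step 1: Enumerate the 45 unordered pairs (i,j) with i<j and classify each by sign(x_j-x_i) * sign(y_j-y_i).
  (1,2):dx=+1,dy=-9->D; (1,3):dx=-1,dy=-7->C; (1,4):dx=+3,dy=-4->D; (1,5):dx=+5,dy=+4->C
  (1,6):dx=+8,dy=-2->D; (1,7):dx=+7,dy=+5->C; (1,8):dx=-4,dy=-10->C; (1,9):dx=-3,dy=+7->D
  (1,10):dx=+4,dy=+2->C; (2,3):dx=-2,dy=+2->D; (2,4):dx=+2,dy=+5->C; (2,5):dx=+4,dy=+13->C
  (2,6):dx=+7,dy=+7->C; (2,7):dx=+6,dy=+14->C; (2,8):dx=-5,dy=-1->C; (2,9):dx=-4,dy=+16->D
  (2,10):dx=+3,dy=+11->C; (3,4):dx=+4,dy=+3->C; (3,5):dx=+6,dy=+11->C; (3,6):dx=+9,dy=+5->C
  (3,7):dx=+8,dy=+12->C; (3,8):dx=-3,dy=-3->C; (3,9):dx=-2,dy=+14->D; (3,10):dx=+5,dy=+9->C
  (4,5):dx=+2,dy=+8->C; (4,6):dx=+5,dy=+2->C; (4,7):dx=+4,dy=+9->C; (4,8):dx=-7,dy=-6->C
  (4,9):dx=-6,dy=+11->D; (4,10):dx=+1,dy=+6->C; (5,6):dx=+3,dy=-6->D; (5,7):dx=+2,dy=+1->C
  (5,8):dx=-9,dy=-14->C; (5,9):dx=-8,dy=+3->D; (5,10):dx=-1,dy=-2->C; (6,7):dx=-1,dy=+7->D
  (6,8):dx=-12,dy=-8->C; (6,9):dx=-11,dy=+9->D; (6,10):dx=-4,dy=+4->D; (7,8):dx=-11,dy=-15->C
  (7,9):dx=-10,dy=+2->D; (7,10):dx=-3,dy=-3->C; (8,9):dx=+1,dy=+17->C; (8,10):dx=+8,dy=+12->C
  (9,10):dx=+7,dy=-5->D
Step 2: C = 30, D = 15, total pairs = 45.
Step 3: tau = (C - D)/(n(n-1)/2) = (30 - 15)/45 = 0.333333.
Step 4: Exact two-sided p-value (enumerate n! = 3628800 permutations of y under H0): p = 0.216373.
Step 5: alpha = 0.05. fail to reject H0.

tau_b = 0.3333 (C=30, D=15), p = 0.216373, fail to reject H0.


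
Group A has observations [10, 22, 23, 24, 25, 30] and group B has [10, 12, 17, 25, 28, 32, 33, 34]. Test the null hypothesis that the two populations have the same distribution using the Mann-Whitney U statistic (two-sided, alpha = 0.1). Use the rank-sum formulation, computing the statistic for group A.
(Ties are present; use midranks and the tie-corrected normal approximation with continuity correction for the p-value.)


Step 1: Combine and sort all 14 observations; assign midranks.
sorted (value, group): (10,X), (10,Y), (12,Y), (17,Y), (22,X), (23,X), (24,X), (25,X), (25,Y), (28,Y), (30,X), (32,Y), (33,Y), (34,Y)
ranks: 10->1.5, 10->1.5, 12->3, 17->4, 22->5, 23->6, 24->7, 25->8.5, 25->8.5, 28->10, 30->11, 32->12, 33->13, 34->14
Step 2: Rank sum for X: R1 = 1.5 + 5 + 6 + 7 + 8.5 + 11 = 39.
Step 3: U_X = R1 - n1(n1+1)/2 = 39 - 6*7/2 = 39 - 21 = 18.
       U_Y = n1*n2 - U_X = 48 - 18 = 30.
Step 4: Ties are present, so use the tie-corrected normal approximation (with continuity correction) for the p-value.
Step 5: p-value = 0.476705; compare to alpha = 0.1. fail to reject H0.

U_X = 18, p = 0.476705, fail to reject H0 at alpha = 0.1.


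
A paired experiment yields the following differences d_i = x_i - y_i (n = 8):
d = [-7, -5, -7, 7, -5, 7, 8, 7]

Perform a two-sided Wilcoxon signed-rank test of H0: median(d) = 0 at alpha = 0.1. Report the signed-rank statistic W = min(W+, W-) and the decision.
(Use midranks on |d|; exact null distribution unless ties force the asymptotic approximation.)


Step 1: Drop any zero differences (none here) and take |d_i|.
|d| = [7, 5, 7, 7, 5, 7, 8, 7]
Step 2: Midrank |d_i| (ties get averaged ranks).
ranks: |7|->5, |5|->1.5, |7|->5, |7|->5, |5|->1.5, |7|->5, |8|->8, |7|->5
Step 3: Attach original signs; sum ranks with positive sign and with negative sign.
W+ = 5 + 5 + 8 + 5 = 23
W- = 5 + 1.5 + 5 + 1.5 = 13
(Check: W+ + W- = 36 should equal n(n+1)/2 = 36.)
Step 4: Test statistic W = min(W+, W-) = 13.
Step 5: Ties in |d|, so use the tie-corrected normal approximation.
        E[W] = n(n+1)/4 = 8*9/4 = 18.
        Tie groups: |d|=5 (t=2), |d|=7 (t=5); sum(t^3 - t) = 126.
        Var[W] = n(n+1)(2n+1)/24 - sum(t^3-t)/48 = 1224/24 - 126/48 = 48.375.
        z = (W - E[W]) / sqrt(Var[W]) = (13 - 18) / 6.9552 = -0.7189.
        Two-sided p = 2*Phi(z) = 0.472212.
Step 6: alpha = 0.1. fail to reject H0.

W+ = 23, W- = 13, W = min = 13, p = 0.472212, fail to reject H0.


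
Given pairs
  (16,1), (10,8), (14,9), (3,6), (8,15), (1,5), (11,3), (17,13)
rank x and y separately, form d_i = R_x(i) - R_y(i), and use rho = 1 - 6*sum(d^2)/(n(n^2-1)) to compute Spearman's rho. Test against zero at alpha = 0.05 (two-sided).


Step 1: Rank x and y separately (midranks; no ties here).
rank(x): 16->7, 10->4, 14->6, 3->2, 8->3, 1->1, 11->5, 17->8
rank(y): 1->1, 8->5, 9->6, 6->4, 15->8, 5->3, 3->2, 13->7
Step 2: d_i = R_x(i) - R_y(i); compute d_i^2.
  (7-1)^2=36, (4-5)^2=1, (6-6)^2=0, (2-4)^2=4, (3-8)^2=25, (1-3)^2=4, (5-2)^2=9, (8-7)^2=1
sum(d^2) = 80.
Step 3: rho = 1 - 6*80 / (8*(8^2 - 1)) = 1 - 480/504 = 0.047619.
Step 4: Under H0, t = rho * sqrt((n-2)/(1-rho^2)) = 0.1168 ~ t(6).
Step 5: Two-sided p-value from the t-distribution with 6 df = 0.910849.
Step 6: alpha = 0.05. fail to reject H0.

rho = 0.0476, p = 0.910849, fail to reject H0 at alpha = 0.05.


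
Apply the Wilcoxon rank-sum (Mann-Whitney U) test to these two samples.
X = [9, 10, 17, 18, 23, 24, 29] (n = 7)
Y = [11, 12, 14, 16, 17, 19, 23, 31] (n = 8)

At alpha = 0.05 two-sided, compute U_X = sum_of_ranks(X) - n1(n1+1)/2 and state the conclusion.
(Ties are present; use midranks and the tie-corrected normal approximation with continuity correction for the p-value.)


Step 1: Combine and sort all 15 observations; assign midranks.
sorted (value, group): (9,X), (10,X), (11,Y), (12,Y), (14,Y), (16,Y), (17,X), (17,Y), (18,X), (19,Y), (23,X), (23,Y), (24,X), (29,X), (31,Y)
ranks: 9->1, 10->2, 11->3, 12->4, 14->5, 16->6, 17->7.5, 17->7.5, 18->9, 19->10, 23->11.5, 23->11.5, 24->13, 29->14, 31->15
Step 2: Rank sum for X: R1 = 1 + 2 + 7.5 + 9 + 11.5 + 13 + 14 = 58.
Step 3: U_X = R1 - n1(n1+1)/2 = 58 - 7*8/2 = 58 - 28 = 30.
       U_Y = n1*n2 - U_X = 56 - 30 = 26.
Step 4: Ties are present, so use the tie-corrected normal approximation (with continuity correction) for the p-value.
Step 5: p-value = 0.861942; compare to alpha = 0.05. fail to reject H0.

U_X = 30, p = 0.861942, fail to reject H0 at alpha = 0.05.


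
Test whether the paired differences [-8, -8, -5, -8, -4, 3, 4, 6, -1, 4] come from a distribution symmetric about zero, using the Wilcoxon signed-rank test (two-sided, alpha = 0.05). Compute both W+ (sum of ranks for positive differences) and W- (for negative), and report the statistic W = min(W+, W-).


Step 1: Drop any zero differences (none here) and take |d_i|.
|d| = [8, 8, 5, 8, 4, 3, 4, 6, 1, 4]
Step 2: Midrank |d_i| (ties get averaged ranks).
ranks: |8|->9, |8|->9, |5|->6, |8|->9, |4|->4, |3|->2, |4|->4, |6|->7, |1|->1, |4|->4
Step 3: Attach original signs; sum ranks with positive sign and with negative sign.
W+ = 2 + 4 + 7 + 4 = 17
W- = 9 + 9 + 6 + 9 + 4 + 1 = 38
(Check: W+ + W- = 55 should equal n(n+1)/2 = 55.)
Step 4: Test statistic W = min(W+, W-) = 17.
Step 5: Ties in |d|, so use the tie-corrected normal approximation.
        E[W] = n(n+1)/4 = 10*11/4 = 27.5.
        Tie groups: |d|=4 (t=3), |d|=8 (t=3); sum(t^3 - t) = 48.
        Var[W] = n(n+1)(2n+1)/24 - sum(t^3-t)/48 = 2310/24 - 48/48 = 95.25.
        z = (W - E[W]) / sqrt(Var[W]) = (17 - 27.5) / 9.7596 = -1.0759.
        Two-sided p = 2*Phi(z) = 0.281989.
Step 6: alpha = 0.05. fail to reject H0.

W+ = 17, W- = 38, W = min = 17, p = 0.281989, fail to reject H0.


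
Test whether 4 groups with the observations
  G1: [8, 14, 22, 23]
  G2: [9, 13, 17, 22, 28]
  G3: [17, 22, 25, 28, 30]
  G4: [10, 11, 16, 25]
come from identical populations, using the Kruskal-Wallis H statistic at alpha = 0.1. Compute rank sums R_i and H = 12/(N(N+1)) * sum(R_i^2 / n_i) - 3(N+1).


Step 1: Combine all N = 18 observations and assign midranks.
sorted (value, group, rank): (8,G1,1), (9,G2,2), (10,G4,3), (11,G4,4), (13,G2,5), (14,G1,6), (16,G4,7), (17,G2,8.5), (17,G3,8.5), (22,G1,11), (22,G2,11), (22,G3,11), (23,G1,13), (25,G3,14.5), (25,G4,14.5), (28,G2,16.5), (28,G3,16.5), (30,G3,18)
Step 2: Sum ranks within each group.
R_1 = 31 (n_1 = 4)
R_2 = 43 (n_2 = 5)
R_3 = 68.5 (n_3 = 5)
R_4 = 28.5 (n_4 = 4)
Step 3: H = 12/(N(N+1)) * sum(R_i^2/n_i) - 3(N+1)
     = 12/(18*19) * (31^2/4 + 43^2/5 + 68.5^2/5 + 28.5^2/4) - 3*19
     = 0.035088 * 1751.56 - 57
     = 4.458333.
Step 4: Ties present; correction factor C = 1 - 42/(18^3 - 18) = 0.992776. Corrected H = 4.458333 / 0.992776 = 4.490774.
Step 5: Under H0, H ~ chi^2(3); p-value = 0.213115.
Step 6: alpha = 0.1. fail to reject H0.

H = 4.4908, df = 3, p = 0.213115, fail to reject H0.


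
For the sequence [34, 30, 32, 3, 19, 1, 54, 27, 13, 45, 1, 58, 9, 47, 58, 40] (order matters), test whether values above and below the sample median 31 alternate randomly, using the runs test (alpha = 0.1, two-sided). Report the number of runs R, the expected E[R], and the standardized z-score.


Step 1: Compute median = 31; label A = above, B = below.
Labels in order: ABABBBABBABABAAA  (n_A = 8, n_B = 8)
Step 2: Count runs R = 11.
Step 3: Under H0 (random ordering), E[R] = 2*n_A*n_B/(n_A+n_B) + 1 = 2*8*8/16 + 1 = 9.0000.
        Var[R] = 2*n_A*n_B*(2*n_A*n_B - n_A - n_B) / ((n_A+n_B)^2 * (n_A+n_B-1)) = 14336/3840 = 3.7333.
        SD[R] = 1.9322.
Step 4: Continuity-corrected z = (R - 0.5 - E[R]) / SD[R] = (11 - 0.5 - 9.0000) / 1.9322 = 0.7763.
Step 5: Two-sided p-value via normal approximation = 2*(1 - Phi(|z|)) = 0.437558.
Step 6: alpha = 0.1. fail to reject H0.

R = 11, z = 0.7763, p = 0.437558, fail to reject H0.


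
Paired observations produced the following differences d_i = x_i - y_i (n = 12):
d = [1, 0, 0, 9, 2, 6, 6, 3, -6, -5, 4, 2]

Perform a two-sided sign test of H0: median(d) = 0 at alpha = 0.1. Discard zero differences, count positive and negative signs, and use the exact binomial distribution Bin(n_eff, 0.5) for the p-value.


Step 1: Discard zero differences. Original n = 12; n_eff = number of nonzero differences = 10.
Nonzero differences (with sign): +1, +9, +2, +6, +6, +3, -6, -5, +4, +2
Step 2: Count signs: positive = 8, negative = 2.
Step 3: Under H0: P(positive) = 0.5, so the number of positives S ~ Bin(10, 0.5).
Step 4: Two-sided exact p-value = sum of Bin(10,0.5) probabilities at or below the observed probability = 0.109375.
Step 5: alpha = 0.1. fail to reject H0.

n_eff = 10, pos = 8, neg = 2, p = 0.109375, fail to reject H0.


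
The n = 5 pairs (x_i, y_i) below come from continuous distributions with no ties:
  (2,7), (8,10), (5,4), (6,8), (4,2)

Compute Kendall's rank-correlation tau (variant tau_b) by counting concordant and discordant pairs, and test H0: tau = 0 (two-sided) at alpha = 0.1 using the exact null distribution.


Step 1: Enumerate the 10 unordered pairs (i,j) with i<j and classify each by sign(x_j-x_i) * sign(y_j-y_i).
  (1,2):dx=+6,dy=+3->C; (1,3):dx=+3,dy=-3->D; (1,4):dx=+4,dy=+1->C; (1,5):dx=+2,dy=-5->D
  (2,3):dx=-3,dy=-6->C; (2,4):dx=-2,dy=-2->C; (2,5):dx=-4,dy=-8->C; (3,4):dx=+1,dy=+4->C
  (3,5):dx=-1,dy=-2->C; (4,5):dx=-2,dy=-6->C
Step 2: C = 8, D = 2, total pairs = 10.
Step 3: tau = (C - D)/(n(n-1)/2) = (8 - 2)/10 = 0.600000.
Step 4: Exact two-sided p-value (enumerate n! = 120 permutations of y under H0): p = 0.233333.
Step 5: alpha = 0.1. fail to reject H0.

tau_b = 0.6000 (C=8, D=2), p = 0.233333, fail to reject H0.


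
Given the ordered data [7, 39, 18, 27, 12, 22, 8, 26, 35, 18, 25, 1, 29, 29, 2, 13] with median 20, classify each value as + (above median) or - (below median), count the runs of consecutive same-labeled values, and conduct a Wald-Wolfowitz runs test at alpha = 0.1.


Step 1: Compute median = 20; label A = above, B = below.
Labels in order: BABABABAABABAABB  (n_A = 8, n_B = 8)
Step 2: Count runs R = 13.
Step 3: Under H0 (random ordering), E[R] = 2*n_A*n_B/(n_A+n_B) + 1 = 2*8*8/16 + 1 = 9.0000.
        Var[R] = 2*n_A*n_B*(2*n_A*n_B - n_A - n_B) / ((n_A+n_B)^2 * (n_A+n_B-1)) = 14336/3840 = 3.7333.
        SD[R] = 1.9322.
Step 4: Continuity-corrected z = (R - 0.5 - E[R]) / SD[R] = (13 - 0.5 - 9.0000) / 1.9322 = 1.8114.
Step 5: Two-sided p-value via normal approximation = 2*(1 - Phi(|z|)) = 0.070076.
Step 6: alpha = 0.1. reject H0.

R = 13, z = 1.8114, p = 0.070076, reject H0.


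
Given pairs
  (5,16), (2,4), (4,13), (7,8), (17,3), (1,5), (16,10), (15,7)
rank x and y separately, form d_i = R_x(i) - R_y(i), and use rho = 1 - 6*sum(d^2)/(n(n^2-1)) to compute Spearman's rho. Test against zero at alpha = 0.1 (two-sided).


Step 1: Rank x and y separately (midranks; no ties here).
rank(x): 5->4, 2->2, 4->3, 7->5, 17->8, 1->1, 16->7, 15->6
rank(y): 16->8, 4->2, 13->7, 8->5, 3->1, 5->3, 10->6, 7->4
Step 2: d_i = R_x(i) - R_y(i); compute d_i^2.
  (4-8)^2=16, (2-2)^2=0, (3-7)^2=16, (5-5)^2=0, (8-1)^2=49, (1-3)^2=4, (7-6)^2=1, (6-4)^2=4
sum(d^2) = 90.
Step 3: rho = 1 - 6*90 / (8*(8^2 - 1)) = 1 - 540/504 = -0.071429.
Step 4: Under H0, t = rho * sqrt((n-2)/(1-rho^2)) = -0.1754 ~ t(6).
Step 5: Two-sided p-value from the t-distribution with 6 df = 0.866526.
Step 6: alpha = 0.1. fail to reject H0.

rho = -0.0714, p = 0.866526, fail to reject H0 at alpha = 0.1.


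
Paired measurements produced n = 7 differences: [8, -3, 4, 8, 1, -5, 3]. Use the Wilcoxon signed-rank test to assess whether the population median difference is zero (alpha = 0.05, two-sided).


Step 1: Drop any zero differences (none here) and take |d_i|.
|d| = [8, 3, 4, 8, 1, 5, 3]
Step 2: Midrank |d_i| (ties get averaged ranks).
ranks: |8|->6.5, |3|->2.5, |4|->4, |8|->6.5, |1|->1, |5|->5, |3|->2.5
Step 3: Attach original signs; sum ranks with positive sign and with negative sign.
W+ = 6.5 + 4 + 6.5 + 1 + 2.5 = 20.5
W- = 2.5 + 5 = 7.5
(Check: W+ + W- = 28 should equal n(n+1)/2 = 28.)
Step 4: Test statistic W = min(W+, W-) = 7.5.
Step 5: Ties in |d|, so use the tie-corrected normal approximation.
        E[W] = n(n+1)/4 = 7*8/4 = 14.
        Tie groups: |d|=3 (t=2), |d|=8 (t=2); sum(t^3 - t) = 12.
        Var[W] = n(n+1)(2n+1)/24 - sum(t^3-t)/48 = 840/24 - 12/48 = 34.75.
        z = (W - E[W]) / sqrt(Var[W]) = (7.5 - 14) / 5.8949 = -1.1026.
        Two-sided p = 2*Phi(z) = 0.270181.
Step 6: alpha = 0.05. fail to reject H0.

W+ = 20.5, W- = 7.5, W = min = 7.5, p = 0.270181, fail to reject H0.


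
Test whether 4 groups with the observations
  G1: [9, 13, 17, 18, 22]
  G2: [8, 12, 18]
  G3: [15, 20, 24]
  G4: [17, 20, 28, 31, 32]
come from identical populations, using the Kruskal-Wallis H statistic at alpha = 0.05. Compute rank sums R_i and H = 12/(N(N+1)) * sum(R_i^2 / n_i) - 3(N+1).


Step 1: Combine all N = 16 observations and assign midranks.
sorted (value, group, rank): (8,G2,1), (9,G1,2), (12,G2,3), (13,G1,4), (15,G3,5), (17,G1,6.5), (17,G4,6.5), (18,G1,8.5), (18,G2,8.5), (20,G3,10.5), (20,G4,10.5), (22,G1,12), (24,G3,13), (28,G4,14), (31,G4,15), (32,G4,16)
Step 2: Sum ranks within each group.
R_1 = 33 (n_1 = 5)
R_2 = 12.5 (n_2 = 3)
R_3 = 28.5 (n_3 = 3)
R_4 = 62 (n_4 = 5)
Step 3: H = 12/(N(N+1)) * sum(R_i^2/n_i) - 3(N+1)
     = 12/(16*17) * (33^2/5 + 12.5^2/3 + 28.5^2/3 + 62^2/5) - 3*17
     = 0.044118 * 1309.43 - 51
     = 6.769118.
Step 4: Ties present; correction factor C = 1 - 18/(16^3 - 16) = 0.995588. Corrected H = 6.769118 / 0.995588 = 6.799114.
Step 5: Under H0, H ~ chi^2(3); p-value = 0.078584.
Step 6: alpha = 0.05. fail to reject H0.

H = 6.7991, df = 3, p = 0.078584, fail to reject H0.


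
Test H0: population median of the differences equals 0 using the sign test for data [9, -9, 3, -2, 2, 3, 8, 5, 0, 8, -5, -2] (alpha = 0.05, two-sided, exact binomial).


Step 1: Discard zero differences. Original n = 12; n_eff = number of nonzero differences = 11.
Nonzero differences (with sign): +9, -9, +3, -2, +2, +3, +8, +5, +8, -5, -2
Step 2: Count signs: positive = 7, negative = 4.
Step 3: Under H0: P(positive) = 0.5, so the number of positives S ~ Bin(11, 0.5).
Step 4: Two-sided exact p-value = sum of Bin(11,0.5) probabilities at or below the observed probability = 0.548828.
Step 5: alpha = 0.05. fail to reject H0.

n_eff = 11, pos = 7, neg = 4, p = 0.548828, fail to reject H0.


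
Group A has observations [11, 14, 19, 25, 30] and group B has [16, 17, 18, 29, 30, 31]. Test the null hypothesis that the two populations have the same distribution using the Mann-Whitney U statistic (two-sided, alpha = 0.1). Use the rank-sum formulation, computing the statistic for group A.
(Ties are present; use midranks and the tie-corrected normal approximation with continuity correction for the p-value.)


Step 1: Combine and sort all 11 observations; assign midranks.
sorted (value, group): (11,X), (14,X), (16,Y), (17,Y), (18,Y), (19,X), (25,X), (29,Y), (30,X), (30,Y), (31,Y)
ranks: 11->1, 14->2, 16->3, 17->4, 18->5, 19->6, 25->7, 29->8, 30->9.5, 30->9.5, 31->11
Step 2: Rank sum for X: R1 = 1 + 2 + 6 + 7 + 9.5 = 25.5.
Step 3: U_X = R1 - n1(n1+1)/2 = 25.5 - 5*6/2 = 25.5 - 15 = 10.5.
       U_Y = n1*n2 - U_X = 30 - 10.5 = 19.5.
Step 4: Ties are present, so use the tie-corrected normal approximation (with continuity correction) for the p-value.
Step 5: p-value = 0.464192; compare to alpha = 0.1. fail to reject H0.

U_X = 10.5, p = 0.464192, fail to reject H0 at alpha = 0.1.


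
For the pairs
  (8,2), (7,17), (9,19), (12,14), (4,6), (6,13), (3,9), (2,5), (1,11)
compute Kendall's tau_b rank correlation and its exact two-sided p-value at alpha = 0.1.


Step 1: Enumerate the 36 unordered pairs (i,j) with i<j and classify each by sign(x_j-x_i) * sign(y_j-y_i).
  (1,2):dx=-1,dy=+15->D; (1,3):dx=+1,dy=+17->C; (1,4):dx=+4,dy=+12->C; (1,5):dx=-4,dy=+4->D
  (1,6):dx=-2,dy=+11->D; (1,7):dx=-5,dy=+7->D; (1,8):dx=-6,dy=+3->D; (1,9):dx=-7,dy=+9->D
  (2,3):dx=+2,dy=+2->C; (2,4):dx=+5,dy=-3->D; (2,5):dx=-3,dy=-11->C; (2,6):dx=-1,dy=-4->C
  (2,7):dx=-4,dy=-8->C; (2,8):dx=-5,dy=-12->C; (2,9):dx=-6,dy=-6->C; (3,4):dx=+3,dy=-5->D
  (3,5):dx=-5,dy=-13->C; (3,6):dx=-3,dy=-6->C; (3,7):dx=-6,dy=-10->C; (3,8):dx=-7,dy=-14->C
  (3,9):dx=-8,dy=-8->C; (4,5):dx=-8,dy=-8->C; (4,6):dx=-6,dy=-1->C; (4,7):dx=-9,dy=-5->C
  (4,8):dx=-10,dy=-9->C; (4,9):dx=-11,dy=-3->C; (5,6):dx=+2,dy=+7->C; (5,7):dx=-1,dy=+3->D
  (5,8):dx=-2,dy=-1->C; (5,9):dx=-3,dy=+5->D; (6,7):dx=-3,dy=-4->C; (6,8):dx=-4,dy=-8->C
  (6,9):dx=-5,dy=-2->C; (7,8):dx=-1,dy=-4->C; (7,9):dx=-2,dy=+2->D; (8,9):dx=-1,dy=+6->D
Step 2: C = 24, D = 12, total pairs = 36.
Step 3: tau = (C - D)/(n(n-1)/2) = (24 - 12)/36 = 0.333333.
Step 4: Exact two-sided p-value (enumerate n! = 362880 permutations of y under H0): p = 0.259518.
Step 5: alpha = 0.1. fail to reject H0.

tau_b = 0.3333 (C=24, D=12), p = 0.259518, fail to reject H0.


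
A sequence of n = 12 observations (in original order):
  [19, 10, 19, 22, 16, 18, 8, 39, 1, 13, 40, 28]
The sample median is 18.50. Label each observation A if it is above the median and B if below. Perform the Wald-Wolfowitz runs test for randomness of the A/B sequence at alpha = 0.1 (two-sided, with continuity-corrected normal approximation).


Step 1: Compute median = 18.50; label A = above, B = below.
Labels in order: ABAABBBABBAA  (n_A = 6, n_B = 6)
Step 2: Count runs R = 7.
Step 3: Under H0 (random ordering), E[R] = 2*n_A*n_B/(n_A+n_B) + 1 = 2*6*6/12 + 1 = 7.0000.
        Var[R] = 2*n_A*n_B*(2*n_A*n_B - n_A - n_B) / ((n_A+n_B)^2 * (n_A+n_B-1)) = 4320/1584 = 2.7273.
        SD[R] = 1.6514.
Step 4: R = E[R], so z = 0 with no continuity correction.
Step 5: Two-sided p-value via normal approximation = 2*(1 - Phi(|z|)) = 1.000000.
Step 6: alpha = 0.1. fail to reject H0.

R = 7, z = 0.0000, p = 1.000000, fail to reject H0.


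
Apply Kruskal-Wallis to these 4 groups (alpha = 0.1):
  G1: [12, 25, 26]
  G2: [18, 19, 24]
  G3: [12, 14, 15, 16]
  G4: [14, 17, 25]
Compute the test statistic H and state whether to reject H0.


Step 1: Combine all N = 13 observations and assign midranks.
sorted (value, group, rank): (12,G1,1.5), (12,G3,1.5), (14,G3,3.5), (14,G4,3.5), (15,G3,5), (16,G3,6), (17,G4,7), (18,G2,8), (19,G2,9), (24,G2,10), (25,G1,11.5), (25,G4,11.5), (26,G1,13)
Step 2: Sum ranks within each group.
R_1 = 26 (n_1 = 3)
R_2 = 27 (n_2 = 3)
R_3 = 16 (n_3 = 4)
R_4 = 22 (n_4 = 3)
Step 3: H = 12/(N(N+1)) * sum(R_i^2/n_i) - 3(N+1)
     = 12/(13*14) * (26^2/3 + 27^2/3 + 16^2/4 + 22^2/3) - 3*14
     = 0.065934 * 693.667 - 42
     = 3.736264.
Step 4: Ties present; correction factor C = 1 - 18/(13^3 - 13) = 0.991758. Corrected H = 3.736264 / 0.991758 = 3.767313.
Step 5: Under H0, H ~ chi^2(3); p-value = 0.287711.
Step 6: alpha = 0.1. fail to reject H0.

H = 3.7673, df = 3, p = 0.287711, fail to reject H0.


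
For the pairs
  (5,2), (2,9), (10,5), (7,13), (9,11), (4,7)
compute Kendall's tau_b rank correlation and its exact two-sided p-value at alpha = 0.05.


Step 1: Enumerate the 15 unordered pairs (i,j) with i<j and classify each by sign(x_j-x_i) * sign(y_j-y_i).
  (1,2):dx=-3,dy=+7->D; (1,3):dx=+5,dy=+3->C; (1,4):dx=+2,dy=+11->C; (1,5):dx=+4,dy=+9->C
  (1,6):dx=-1,dy=+5->D; (2,3):dx=+8,dy=-4->D; (2,4):dx=+5,dy=+4->C; (2,5):dx=+7,dy=+2->C
  (2,6):dx=+2,dy=-2->D; (3,4):dx=-3,dy=+8->D; (3,5):dx=-1,dy=+6->D; (3,6):dx=-6,dy=+2->D
  (4,5):dx=+2,dy=-2->D; (4,6):dx=-3,dy=-6->C; (5,6):dx=-5,dy=-4->C
Step 2: C = 7, D = 8, total pairs = 15.
Step 3: tau = (C - D)/(n(n-1)/2) = (7 - 8)/15 = -0.066667.
Step 4: Exact two-sided p-value (enumerate n! = 720 permutations of y under H0): p = 1.000000.
Step 5: alpha = 0.05. fail to reject H0.

tau_b = -0.0667 (C=7, D=8), p = 1.000000, fail to reject H0.


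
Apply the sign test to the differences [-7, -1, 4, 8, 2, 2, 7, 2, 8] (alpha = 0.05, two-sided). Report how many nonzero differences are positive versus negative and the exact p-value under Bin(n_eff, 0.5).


Step 1: Discard zero differences. Original n = 9; n_eff = number of nonzero differences = 9.
Nonzero differences (with sign): -7, -1, +4, +8, +2, +2, +7, +2, +8
Step 2: Count signs: positive = 7, negative = 2.
Step 3: Under H0: P(positive) = 0.5, so the number of positives S ~ Bin(9, 0.5).
Step 4: Two-sided exact p-value = sum of Bin(9,0.5) probabilities at or below the observed probability = 0.179688.
Step 5: alpha = 0.05. fail to reject H0.

n_eff = 9, pos = 7, neg = 2, p = 0.179688, fail to reject H0.


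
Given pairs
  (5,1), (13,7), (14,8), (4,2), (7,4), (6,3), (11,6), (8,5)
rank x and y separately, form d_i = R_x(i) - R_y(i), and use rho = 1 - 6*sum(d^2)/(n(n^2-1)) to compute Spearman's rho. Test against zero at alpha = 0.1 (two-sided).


Step 1: Rank x and y separately (midranks; no ties here).
rank(x): 5->2, 13->7, 14->8, 4->1, 7->4, 6->3, 11->6, 8->5
rank(y): 1->1, 7->7, 8->8, 2->2, 4->4, 3->3, 6->6, 5->5
Step 2: d_i = R_x(i) - R_y(i); compute d_i^2.
  (2-1)^2=1, (7-7)^2=0, (8-8)^2=0, (1-2)^2=1, (4-4)^2=0, (3-3)^2=0, (6-6)^2=0, (5-5)^2=0
sum(d^2) = 2.
Step 3: rho = 1 - 6*2 / (8*(8^2 - 1)) = 1 - 12/504 = 0.976190.
Step 4: Under H0, t = rho * sqrt((n-2)/(1-rho^2)) = 11.0235 ~ t(6).
Step 5: Two-sided p-value from the t-distribution with 6 df = 0.000033.
Step 6: alpha = 0.1. reject H0.

rho = 0.9762, p = 0.000033, reject H0 at alpha = 0.1.


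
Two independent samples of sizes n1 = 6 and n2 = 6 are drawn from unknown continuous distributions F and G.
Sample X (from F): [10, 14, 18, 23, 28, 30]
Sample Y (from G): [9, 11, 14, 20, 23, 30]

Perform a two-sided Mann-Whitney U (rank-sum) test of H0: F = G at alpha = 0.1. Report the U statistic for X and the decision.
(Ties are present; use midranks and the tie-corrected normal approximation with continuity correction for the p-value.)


Step 1: Combine and sort all 12 observations; assign midranks.
sorted (value, group): (9,Y), (10,X), (11,Y), (14,X), (14,Y), (18,X), (20,Y), (23,X), (23,Y), (28,X), (30,X), (30,Y)
ranks: 9->1, 10->2, 11->3, 14->4.5, 14->4.5, 18->6, 20->7, 23->8.5, 23->8.5, 28->10, 30->11.5, 30->11.5
Step 2: Rank sum for X: R1 = 2 + 4.5 + 6 + 8.5 + 10 + 11.5 = 42.5.
Step 3: U_X = R1 - n1(n1+1)/2 = 42.5 - 6*7/2 = 42.5 - 21 = 21.5.
       U_Y = n1*n2 - U_X = 36 - 21.5 = 14.5.
Step 4: Ties are present, so use the tie-corrected normal approximation (with continuity correction) for the p-value.
Step 5: p-value = 0.629150; compare to alpha = 0.1. fail to reject H0.

U_X = 21.5, p = 0.629150, fail to reject H0 at alpha = 0.1.


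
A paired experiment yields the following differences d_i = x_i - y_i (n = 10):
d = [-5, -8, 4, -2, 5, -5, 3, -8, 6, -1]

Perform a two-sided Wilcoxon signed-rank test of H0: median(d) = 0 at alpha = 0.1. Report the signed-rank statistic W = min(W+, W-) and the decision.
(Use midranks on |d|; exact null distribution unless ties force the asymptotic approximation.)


Step 1: Drop any zero differences (none here) and take |d_i|.
|d| = [5, 8, 4, 2, 5, 5, 3, 8, 6, 1]
Step 2: Midrank |d_i| (ties get averaged ranks).
ranks: |5|->6, |8|->9.5, |4|->4, |2|->2, |5|->6, |5|->6, |3|->3, |8|->9.5, |6|->8, |1|->1
Step 3: Attach original signs; sum ranks with positive sign and with negative sign.
W+ = 4 + 6 + 3 + 8 = 21
W- = 6 + 9.5 + 2 + 6 + 9.5 + 1 = 34
(Check: W+ + W- = 55 should equal n(n+1)/2 = 55.)
Step 4: Test statistic W = min(W+, W-) = 21.
Step 5: Ties in |d|, so use the tie-corrected normal approximation.
        E[W] = n(n+1)/4 = 10*11/4 = 27.5.
        Tie groups: |d|=5 (t=3), |d|=8 (t=2); sum(t^3 - t) = 30.
        Var[W] = n(n+1)(2n+1)/24 - sum(t^3-t)/48 = 2310/24 - 30/48 = 95.625.
        z = (W - E[W]) / sqrt(Var[W]) = (21 - 27.5) / 9.7788 = -0.6647.
        Two-sided p = 2*Phi(z) = 0.506240.
Step 6: alpha = 0.1. fail to reject H0.

W+ = 21, W- = 34, W = min = 21, p = 0.506240, fail to reject H0.


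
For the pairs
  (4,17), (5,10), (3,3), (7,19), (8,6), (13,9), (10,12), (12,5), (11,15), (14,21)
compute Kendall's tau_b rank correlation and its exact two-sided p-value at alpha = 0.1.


Step 1: Enumerate the 45 unordered pairs (i,j) with i<j and classify each by sign(x_j-x_i) * sign(y_j-y_i).
  (1,2):dx=+1,dy=-7->D; (1,3):dx=-1,dy=-14->C; (1,4):dx=+3,dy=+2->C; (1,5):dx=+4,dy=-11->D
  (1,6):dx=+9,dy=-8->D; (1,7):dx=+6,dy=-5->D; (1,8):dx=+8,dy=-12->D; (1,9):dx=+7,dy=-2->D
  (1,10):dx=+10,dy=+4->C; (2,3):dx=-2,dy=-7->C; (2,4):dx=+2,dy=+9->C; (2,5):dx=+3,dy=-4->D
  (2,6):dx=+8,dy=-1->D; (2,7):dx=+5,dy=+2->C; (2,8):dx=+7,dy=-5->D; (2,9):dx=+6,dy=+5->C
  (2,10):dx=+9,dy=+11->C; (3,4):dx=+4,dy=+16->C; (3,5):dx=+5,dy=+3->C; (3,6):dx=+10,dy=+6->C
  (3,7):dx=+7,dy=+9->C; (3,8):dx=+9,dy=+2->C; (3,9):dx=+8,dy=+12->C; (3,10):dx=+11,dy=+18->C
  (4,5):dx=+1,dy=-13->D; (4,6):dx=+6,dy=-10->D; (4,7):dx=+3,dy=-7->D; (4,8):dx=+5,dy=-14->D
  (4,9):dx=+4,dy=-4->D; (4,10):dx=+7,dy=+2->C; (5,6):dx=+5,dy=+3->C; (5,7):dx=+2,dy=+6->C
  (5,8):dx=+4,dy=-1->D; (5,9):dx=+3,dy=+9->C; (5,10):dx=+6,dy=+15->C; (6,7):dx=-3,dy=+3->D
  (6,8):dx=-1,dy=-4->C; (6,9):dx=-2,dy=+6->D; (6,10):dx=+1,dy=+12->C; (7,8):dx=+2,dy=-7->D
  (7,9):dx=+1,dy=+3->C; (7,10):dx=+4,dy=+9->C; (8,9):dx=-1,dy=+10->D; (8,10):dx=+2,dy=+16->C
  (9,10):dx=+3,dy=+6->C
Step 2: C = 26, D = 19, total pairs = 45.
Step 3: tau = (C - D)/(n(n-1)/2) = (26 - 19)/45 = 0.155556.
Step 4: Exact two-sided p-value (enumerate n! = 3628800 permutations of y under H0): p = 0.600654.
Step 5: alpha = 0.1. fail to reject H0.

tau_b = 0.1556 (C=26, D=19), p = 0.600654, fail to reject H0.


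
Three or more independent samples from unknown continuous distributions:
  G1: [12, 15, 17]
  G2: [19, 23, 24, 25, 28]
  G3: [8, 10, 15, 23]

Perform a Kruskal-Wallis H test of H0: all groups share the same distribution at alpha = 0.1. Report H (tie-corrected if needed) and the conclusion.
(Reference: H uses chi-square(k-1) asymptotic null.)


Step 1: Combine all N = 12 observations and assign midranks.
sorted (value, group, rank): (8,G3,1), (10,G3,2), (12,G1,3), (15,G1,4.5), (15,G3,4.5), (17,G1,6), (19,G2,7), (23,G2,8.5), (23,G3,8.5), (24,G2,10), (25,G2,11), (28,G2,12)
Step 2: Sum ranks within each group.
R_1 = 13.5 (n_1 = 3)
R_2 = 48.5 (n_2 = 5)
R_3 = 16 (n_3 = 4)
Step 3: H = 12/(N(N+1)) * sum(R_i^2/n_i) - 3(N+1)
     = 12/(12*13) * (13.5^2/3 + 48.5^2/5 + 16^2/4) - 3*13
     = 0.076923 * 595.2 - 39
     = 6.784615.
Step 4: Ties present; correction factor C = 1 - 12/(12^3 - 12) = 0.993007. Corrected H = 6.784615 / 0.993007 = 6.832394.
Step 5: Under H0, H ~ chi^2(2); p-value = 0.032837.
Step 6: alpha = 0.1. reject H0.

H = 6.8324, df = 2, p = 0.032837, reject H0.


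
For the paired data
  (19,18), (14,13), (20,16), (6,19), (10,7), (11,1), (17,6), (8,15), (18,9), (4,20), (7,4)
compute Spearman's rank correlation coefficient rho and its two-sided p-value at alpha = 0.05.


Step 1: Rank x and y separately (midranks; no ties here).
rank(x): 19->10, 14->7, 20->11, 6->2, 10->5, 11->6, 17->8, 8->4, 18->9, 4->1, 7->3
rank(y): 18->9, 13->6, 16->8, 19->10, 7->4, 1->1, 6->3, 15->7, 9->5, 20->11, 4->2
Step 2: d_i = R_x(i) - R_y(i); compute d_i^2.
  (10-9)^2=1, (7-6)^2=1, (11-8)^2=9, (2-10)^2=64, (5-4)^2=1, (6-1)^2=25, (8-3)^2=25, (4-7)^2=9, (9-5)^2=16, (1-11)^2=100, (3-2)^2=1
sum(d^2) = 252.
Step 3: rho = 1 - 6*252 / (11*(11^2 - 1)) = 1 - 1512/1320 = -0.145455.
Step 4: Under H0, t = rho * sqrt((n-2)/(1-rho^2)) = -0.4411 ~ t(9).
Step 5: Two-sided p-value from the t-distribution with 9 df = 0.669579.
Step 6: alpha = 0.05. fail to reject H0.

rho = -0.1455, p = 0.669579, fail to reject H0 at alpha = 0.05.


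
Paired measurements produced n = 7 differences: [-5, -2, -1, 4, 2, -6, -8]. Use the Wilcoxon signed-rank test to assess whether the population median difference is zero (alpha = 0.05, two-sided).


Step 1: Drop any zero differences (none here) and take |d_i|.
|d| = [5, 2, 1, 4, 2, 6, 8]
Step 2: Midrank |d_i| (ties get averaged ranks).
ranks: |5|->5, |2|->2.5, |1|->1, |4|->4, |2|->2.5, |6|->6, |8|->7
Step 3: Attach original signs; sum ranks with positive sign and with negative sign.
W+ = 4 + 2.5 = 6.5
W- = 5 + 2.5 + 1 + 6 + 7 = 21.5
(Check: W+ + W- = 28 should equal n(n+1)/2 = 28.)
Step 4: Test statistic W = min(W+, W-) = 6.5.
Step 5: Ties in |d|, so use the tie-corrected normal approximation.
        E[W] = n(n+1)/4 = 7*8/4 = 14.
        Tie groups: |d|=2 (t=2); sum(t^3 - t) = 6.
        Var[W] = n(n+1)(2n+1)/24 - sum(t^3-t)/48 = 840/24 - 6/48 = 34.875.
        z = (W - E[W]) / sqrt(Var[W]) = (6.5 - 14) / 5.9055 = -1.2700.
        Two-sided p = 2*Phi(z) = 0.204084.
Step 6: alpha = 0.05. fail to reject H0.

W+ = 6.5, W- = 21.5, W = min = 6.5, p = 0.204084, fail to reject H0.


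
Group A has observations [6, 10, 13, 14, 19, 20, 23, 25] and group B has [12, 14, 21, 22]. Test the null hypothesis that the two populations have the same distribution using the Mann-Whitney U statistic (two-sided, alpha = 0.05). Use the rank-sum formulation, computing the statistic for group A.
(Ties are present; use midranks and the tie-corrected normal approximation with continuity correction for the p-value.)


Step 1: Combine and sort all 12 observations; assign midranks.
sorted (value, group): (6,X), (10,X), (12,Y), (13,X), (14,X), (14,Y), (19,X), (20,X), (21,Y), (22,Y), (23,X), (25,X)
ranks: 6->1, 10->2, 12->3, 13->4, 14->5.5, 14->5.5, 19->7, 20->8, 21->9, 22->10, 23->11, 25->12
Step 2: Rank sum for X: R1 = 1 + 2 + 4 + 5.5 + 7 + 8 + 11 + 12 = 50.5.
Step 3: U_X = R1 - n1(n1+1)/2 = 50.5 - 8*9/2 = 50.5 - 36 = 14.5.
       U_Y = n1*n2 - U_X = 32 - 14.5 = 17.5.
Step 4: Ties are present, so use the tie-corrected normal approximation (with continuity correction) for the p-value.
Step 5: p-value = 0.864901; compare to alpha = 0.05. fail to reject H0.

U_X = 14.5, p = 0.864901, fail to reject H0 at alpha = 0.05.


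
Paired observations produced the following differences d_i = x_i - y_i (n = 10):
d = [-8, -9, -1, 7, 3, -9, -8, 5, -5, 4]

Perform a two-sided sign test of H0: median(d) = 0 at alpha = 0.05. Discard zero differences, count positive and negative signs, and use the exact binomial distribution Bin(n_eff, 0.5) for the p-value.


Step 1: Discard zero differences. Original n = 10; n_eff = number of nonzero differences = 10.
Nonzero differences (with sign): -8, -9, -1, +7, +3, -9, -8, +5, -5, +4
Step 2: Count signs: positive = 4, negative = 6.
Step 3: Under H0: P(positive) = 0.5, so the number of positives S ~ Bin(10, 0.5).
Step 4: Two-sided exact p-value = sum of Bin(10,0.5) probabilities at or below the observed probability = 0.753906.
Step 5: alpha = 0.05. fail to reject H0.

n_eff = 10, pos = 4, neg = 6, p = 0.753906, fail to reject H0.


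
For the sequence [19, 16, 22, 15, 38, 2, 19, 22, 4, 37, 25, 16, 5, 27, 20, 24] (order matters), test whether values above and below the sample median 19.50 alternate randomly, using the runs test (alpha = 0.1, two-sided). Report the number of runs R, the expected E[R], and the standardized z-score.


Step 1: Compute median = 19.50; label A = above, B = below.
Labels in order: BBABABBABAABBAAA  (n_A = 8, n_B = 8)
Step 2: Count runs R = 10.
Step 3: Under H0 (random ordering), E[R] = 2*n_A*n_B/(n_A+n_B) + 1 = 2*8*8/16 + 1 = 9.0000.
        Var[R] = 2*n_A*n_B*(2*n_A*n_B - n_A - n_B) / ((n_A+n_B)^2 * (n_A+n_B-1)) = 14336/3840 = 3.7333.
        SD[R] = 1.9322.
Step 4: Continuity-corrected z = (R - 0.5 - E[R]) / SD[R] = (10 - 0.5 - 9.0000) / 1.9322 = 0.2588.
Step 5: Two-sided p-value via normal approximation = 2*(1 - Phi(|z|)) = 0.795809.
Step 6: alpha = 0.1. fail to reject H0.

R = 10, z = 0.2588, p = 0.795809, fail to reject H0.


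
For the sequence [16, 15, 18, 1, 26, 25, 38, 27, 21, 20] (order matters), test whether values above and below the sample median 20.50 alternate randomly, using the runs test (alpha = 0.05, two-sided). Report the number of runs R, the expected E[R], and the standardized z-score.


Step 1: Compute median = 20.50; label A = above, B = below.
Labels in order: BBBBAAAAAB  (n_A = 5, n_B = 5)
Step 2: Count runs R = 3.
Step 3: Under H0 (random ordering), E[R] = 2*n_A*n_B/(n_A+n_B) + 1 = 2*5*5/10 + 1 = 6.0000.
        Var[R] = 2*n_A*n_B*(2*n_A*n_B - n_A - n_B) / ((n_A+n_B)^2 * (n_A+n_B-1)) = 2000/900 = 2.2222.
        SD[R] = 1.4907.
Step 4: Continuity-corrected z = (R + 0.5 - E[R]) / SD[R] = (3 + 0.5 - 6.0000) / 1.4907 = -1.6771.
Step 5: Two-sided p-value via normal approximation = 2*(1 - Phi(|z|)) = 0.093533.
Step 6: alpha = 0.05. fail to reject H0.

R = 3, z = -1.6771, p = 0.093533, fail to reject H0.


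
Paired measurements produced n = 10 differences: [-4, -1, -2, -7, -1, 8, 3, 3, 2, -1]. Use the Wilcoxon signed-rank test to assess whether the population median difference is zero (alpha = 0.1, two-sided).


Step 1: Drop any zero differences (none here) and take |d_i|.
|d| = [4, 1, 2, 7, 1, 8, 3, 3, 2, 1]
Step 2: Midrank |d_i| (ties get averaged ranks).
ranks: |4|->8, |1|->2, |2|->4.5, |7|->9, |1|->2, |8|->10, |3|->6.5, |3|->6.5, |2|->4.5, |1|->2
Step 3: Attach original signs; sum ranks with positive sign and with negative sign.
W+ = 10 + 6.5 + 6.5 + 4.5 = 27.5
W- = 8 + 2 + 4.5 + 9 + 2 + 2 = 27.5
(Check: W+ + W- = 55 should equal n(n+1)/2 = 55.)
Step 4: Test statistic W = min(W+, W-) = 27.5.
Step 5: Ties in |d|, so use the tie-corrected normal approximation.
        E[W] = n(n+1)/4 = 10*11/4 = 27.5.
        Tie groups: |d|=1 (t=3), |d|=2 (t=2), |d|=3 (t=2); sum(t^3 - t) = 36.
        Var[W] = n(n+1)(2n+1)/24 - sum(t^3-t)/48 = 2310/24 - 36/48 = 95.5.
        z = (W - E[W]) / sqrt(Var[W]) = (27.5 - 27.5) / 9.7724 = 0.0000.
        Two-sided p = 2*Phi(z) = 1.000000.
Step 6: alpha = 0.1. fail to reject H0.

W+ = 27.5, W- = 27.5, W = min = 27.5, p = 1.000000, fail to reject H0.


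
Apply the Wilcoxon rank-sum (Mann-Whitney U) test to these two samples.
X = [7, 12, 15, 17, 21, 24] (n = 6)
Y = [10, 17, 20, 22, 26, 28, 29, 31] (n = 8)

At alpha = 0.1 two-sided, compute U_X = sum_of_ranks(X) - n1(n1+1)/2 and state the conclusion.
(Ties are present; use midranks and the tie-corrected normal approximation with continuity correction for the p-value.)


Step 1: Combine and sort all 14 observations; assign midranks.
sorted (value, group): (7,X), (10,Y), (12,X), (15,X), (17,X), (17,Y), (20,Y), (21,X), (22,Y), (24,X), (26,Y), (28,Y), (29,Y), (31,Y)
ranks: 7->1, 10->2, 12->3, 15->4, 17->5.5, 17->5.5, 20->7, 21->8, 22->9, 24->10, 26->11, 28->12, 29->13, 31->14
Step 2: Rank sum for X: R1 = 1 + 3 + 4 + 5.5 + 8 + 10 = 31.5.
Step 3: U_X = R1 - n1(n1+1)/2 = 31.5 - 6*7/2 = 31.5 - 21 = 10.5.
       U_Y = n1*n2 - U_X = 48 - 10.5 = 37.5.
Step 4: Ties are present, so use the tie-corrected normal approximation (with continuity correction) for the p-value.
Step 5: p-value = 0.092930; compare to alpha = 0.1. reject H0.

U_X = 10.5, p = 0.092930, reject H0 at alpha = 0.1.


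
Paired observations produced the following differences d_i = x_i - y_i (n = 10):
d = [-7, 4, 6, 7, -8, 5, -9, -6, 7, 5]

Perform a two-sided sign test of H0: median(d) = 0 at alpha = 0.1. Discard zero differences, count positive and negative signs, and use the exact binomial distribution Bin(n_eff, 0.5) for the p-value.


Step 1: Discard zero differences. Original n = 10; n_eff = number of nonzero differences = 10.
Nonzero differences (with sign): -7, +4, +6, +7, -8, +5, -9, -6, +7, +5
Step 2: Count signs: positive = 6, negative = 4.
Step 3: Under H0: P(positive) = 0.5, so the number of positives S ~ Bin(10, 0.5).
Step 4: Two-sided exact p-value = sum of Bin(10,0.5) probabilities at or below the observed probability = 0.753906.
Step 5: alpha = 0.1. fail to reject H0.

n_eff = 10, pos = 6, neg = 4, p = 0.753906, fail to reject H0.


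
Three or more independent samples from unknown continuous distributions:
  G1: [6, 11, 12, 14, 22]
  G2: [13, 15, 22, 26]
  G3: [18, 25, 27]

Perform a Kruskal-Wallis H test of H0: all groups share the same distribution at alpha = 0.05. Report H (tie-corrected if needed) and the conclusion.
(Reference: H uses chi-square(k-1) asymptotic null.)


Step 1: Combine all N = 12 observations and assign midranks.
sorted (value, group, rank): (6,G1,1), (11,G1,2), (12,G1,3), (13,G2,4), (14,G1,5), (15,G2,6), (18,G3,7), (22,G1,8.5), (22,G2,8.5), (25,G3,10), (26,G2,11), (27,G3,12)
Step 2: Sum ranks within each group.
R_1 = 19.5 (n_1 = 5)
R_2 = 29.5 (n_2 = 4)
R_3 = 29 (n_3 = 3)
Step 3: H = 12/(N(N+1)) * sum(R_i^2/n_i) - 3(N+1)
     = 12/(12*13) * (19.5^2/5 + 29.5^2/4 + 29^2/3) - 3*13
     = 0.076923 * 573.946 - 39
     = 5.149679.
Step 4: Ties present; correction factor C = 1 - 6/(12^3 - 12) = 0.996503. Corrected H = 5.149679 / 0.996503 = 5.167749.
Step 5: Under H0, H ~ chi^2(2); p-value = 0.075481.
Step 6: alpha = 0.05. fail to reject H0.

H = 5.1677, df = 2, p = 0.075481, fail to reject H0.
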